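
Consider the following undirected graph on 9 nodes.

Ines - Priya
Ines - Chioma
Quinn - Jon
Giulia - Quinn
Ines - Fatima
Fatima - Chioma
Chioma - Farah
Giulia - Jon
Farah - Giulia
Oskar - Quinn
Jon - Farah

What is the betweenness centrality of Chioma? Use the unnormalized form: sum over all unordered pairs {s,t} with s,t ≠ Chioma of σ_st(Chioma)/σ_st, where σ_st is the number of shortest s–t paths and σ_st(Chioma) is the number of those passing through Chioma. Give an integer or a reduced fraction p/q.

15

Pairs whose geodesics pass through Chioma — Priya–Giulia: 1; Priya–Oskar: 2/2; Priya–Jon: 1; Priya–Quinn: 2/2; Priya–Farah: 1; Ines–Giulia: 1; Ines–Oskar: 2/2; Ines–Jon: 1; Ines–Quinn: 2/2; Ines–Farah: 1; Fatima–Giulia: 1; Fatima–Oskar: 2/2; Fatima–Jon: 1; Fatima–Quinn: 2/2 … (+1 more pairs).
All other pairs contribute 0.
Summing the contributions gives betweenness(Chioma) = 15.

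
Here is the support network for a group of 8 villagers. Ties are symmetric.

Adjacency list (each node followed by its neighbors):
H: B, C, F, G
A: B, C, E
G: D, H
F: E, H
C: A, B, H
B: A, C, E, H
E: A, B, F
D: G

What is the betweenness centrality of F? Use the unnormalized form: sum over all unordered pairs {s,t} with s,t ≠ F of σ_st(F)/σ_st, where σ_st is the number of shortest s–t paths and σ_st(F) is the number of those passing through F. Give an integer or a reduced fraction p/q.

3/2

Pairs whose geodesics pass through F — E–G: 1/2; E–D: 1/2; E–H: 1/2.
All other pairs contribute 0.
Summing the contributions gives betweenness(F) = 3/2.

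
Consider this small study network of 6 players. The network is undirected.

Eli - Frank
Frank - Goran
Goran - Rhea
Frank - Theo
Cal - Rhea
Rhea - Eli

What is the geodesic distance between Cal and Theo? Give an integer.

One shortest route is Cal – Rhea – Goran – Frank – Theo, which uses 4 edges, and at distance 3 from Cal we only reach {Frank}, which does not include Theo. So d(Cal,Theo) = 4.

4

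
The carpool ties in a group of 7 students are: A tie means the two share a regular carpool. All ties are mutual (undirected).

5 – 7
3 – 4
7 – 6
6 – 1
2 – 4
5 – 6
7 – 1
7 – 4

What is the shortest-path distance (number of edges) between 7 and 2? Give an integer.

2

One shortest route is 7 – 4 – 2, which uses 2 edges, and 7 and 2 are not directly tied, so nothing shorter exists. So d(7,2) = 2.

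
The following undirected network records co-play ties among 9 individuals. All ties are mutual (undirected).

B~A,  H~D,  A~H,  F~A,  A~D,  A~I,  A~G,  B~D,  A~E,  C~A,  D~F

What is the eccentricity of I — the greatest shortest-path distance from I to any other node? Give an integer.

2

Distances from I: A:1, B:2, C:2, D:2, E:2, F:2, G:2, H:2.
The largest is 2 (to B, H, E, D, F, C, and G), so the eccentricity of I is 2.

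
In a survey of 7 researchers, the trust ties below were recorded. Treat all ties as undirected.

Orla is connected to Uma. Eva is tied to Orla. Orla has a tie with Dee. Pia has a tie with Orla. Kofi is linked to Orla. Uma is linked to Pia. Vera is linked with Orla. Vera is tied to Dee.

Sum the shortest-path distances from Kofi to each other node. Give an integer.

11

Distances from Kofi: Dee:2, Eva:2, Orla:1, Pia:2, Uma:2, Vera:2.
Sum = 2 + 2 + 1 + 2 + 2 + 2 = 11.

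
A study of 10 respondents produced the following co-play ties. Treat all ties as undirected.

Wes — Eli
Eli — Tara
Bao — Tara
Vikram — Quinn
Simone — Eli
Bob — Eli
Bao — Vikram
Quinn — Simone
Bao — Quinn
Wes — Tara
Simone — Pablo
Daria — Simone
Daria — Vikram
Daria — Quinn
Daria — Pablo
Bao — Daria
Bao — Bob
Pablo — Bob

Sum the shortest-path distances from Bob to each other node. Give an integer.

15

Distances from Bob: Bao:1, Daria:2, Eli:1, Pablo:1, Quinn:2, Simone:2, Tara:2, Vikram:2, Wes:2.
Sum = 1 + 2 + 1 + 1 + 2 + 2 + 2 + 2 + 2 = 15.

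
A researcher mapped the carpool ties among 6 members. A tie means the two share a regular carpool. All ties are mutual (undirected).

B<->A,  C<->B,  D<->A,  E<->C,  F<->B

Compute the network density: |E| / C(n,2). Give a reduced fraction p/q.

There are 5 edges and 6 nodes, so the maximum possible is C(6,2) = 15.
Density = 5/15 = 1/3.

1/3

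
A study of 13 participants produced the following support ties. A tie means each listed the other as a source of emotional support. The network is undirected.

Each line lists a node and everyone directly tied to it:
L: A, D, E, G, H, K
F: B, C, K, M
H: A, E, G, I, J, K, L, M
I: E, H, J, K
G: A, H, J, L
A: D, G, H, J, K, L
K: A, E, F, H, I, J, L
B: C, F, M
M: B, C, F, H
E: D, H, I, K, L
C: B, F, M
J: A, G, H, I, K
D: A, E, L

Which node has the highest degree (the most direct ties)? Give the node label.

H

Degrees — A:6, B:3, C:3, D:3, E:5, F:4, G:4, H:8, I:4, J:5, K:7, L:6, M:4.
The maximum is 8, attained only by H.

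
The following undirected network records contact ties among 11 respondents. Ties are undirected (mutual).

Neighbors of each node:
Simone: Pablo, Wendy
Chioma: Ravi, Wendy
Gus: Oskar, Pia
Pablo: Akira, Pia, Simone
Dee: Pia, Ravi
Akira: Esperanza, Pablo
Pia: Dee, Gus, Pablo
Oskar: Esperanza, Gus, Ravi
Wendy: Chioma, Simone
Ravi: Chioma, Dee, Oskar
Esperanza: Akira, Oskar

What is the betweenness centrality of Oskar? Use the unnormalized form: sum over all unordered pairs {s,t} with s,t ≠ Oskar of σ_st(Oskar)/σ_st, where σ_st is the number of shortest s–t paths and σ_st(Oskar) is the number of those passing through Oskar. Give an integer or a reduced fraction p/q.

19/2

Pairs whose geodesics pass through Oskar — Gus–Ravi: 1; Gus–Chioma: 1; Gus–Wendy: 1/2; Gus–Akira: 1/2; Gus–Esperanza: 1; Pia–Esperanza: 1/2; Dee–Esperanza: 1; Ravi–Akira: 1; Ravi–Esperanza: 1; Chioma–Akira: 1/2; Chioma–Esperanza: 1; Wendy–Esperanza: 1/2.
All other pairs contribute 0.
Summing the contributions gives betweenness(Oskar) = 19/2.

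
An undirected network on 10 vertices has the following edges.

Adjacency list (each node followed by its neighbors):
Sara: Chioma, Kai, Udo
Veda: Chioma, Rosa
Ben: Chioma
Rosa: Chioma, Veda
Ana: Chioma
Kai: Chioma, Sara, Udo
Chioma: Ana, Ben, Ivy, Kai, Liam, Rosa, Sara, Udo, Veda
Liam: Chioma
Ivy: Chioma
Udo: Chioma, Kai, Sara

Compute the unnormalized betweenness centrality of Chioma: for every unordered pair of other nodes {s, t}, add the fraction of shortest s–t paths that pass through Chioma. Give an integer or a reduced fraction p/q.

32

Pairs whose geodesics pass through Chioma — Udo–Liam: 1; Udo–Rosa: 1; Udo–Ana: 1; Udo–Ivy: 1; Udo–Ben: 1; Udo–Veda: 1; Liam–Rosa: 1; Liam–Ana: 1; Liam–Sara: 1; Liam–Kai: 1; Liam–Ivy: 1; Liam–Ben: 1; Liam–Veda: 1; Rosa–Ana: 1 … (+18 more pairs).
All other pairs contribute 0.
Summing the contributions gives betweenness(Chioma) = 32.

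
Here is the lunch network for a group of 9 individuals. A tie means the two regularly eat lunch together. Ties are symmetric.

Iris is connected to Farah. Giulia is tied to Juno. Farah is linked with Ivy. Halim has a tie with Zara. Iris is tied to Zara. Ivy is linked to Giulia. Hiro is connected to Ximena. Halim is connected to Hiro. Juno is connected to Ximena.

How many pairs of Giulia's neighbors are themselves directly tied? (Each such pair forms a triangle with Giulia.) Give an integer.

0

Giulia's neighbors are Ivy and Juno, but none of them are tied to each other, so no triangle contains Giulia.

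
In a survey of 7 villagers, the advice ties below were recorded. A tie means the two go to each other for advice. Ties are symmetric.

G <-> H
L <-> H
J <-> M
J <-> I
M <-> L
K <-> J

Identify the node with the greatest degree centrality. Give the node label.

J

Degrees — G:1, H:2, I:1, J:3, K:1, L:2, M:2.
The maximum is 3, attained only by J.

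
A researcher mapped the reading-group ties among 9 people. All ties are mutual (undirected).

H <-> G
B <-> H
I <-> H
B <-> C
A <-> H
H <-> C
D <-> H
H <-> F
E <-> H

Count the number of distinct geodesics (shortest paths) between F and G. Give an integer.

The shortest distance is 2, and the only length-2 path is F–H–G. So there is exactly 1 shortest path.

1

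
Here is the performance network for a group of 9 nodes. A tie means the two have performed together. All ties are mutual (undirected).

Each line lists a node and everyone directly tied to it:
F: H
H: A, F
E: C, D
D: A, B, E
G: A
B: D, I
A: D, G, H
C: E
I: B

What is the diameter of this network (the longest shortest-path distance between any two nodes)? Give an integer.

Eccentricity of each node (its greatest distance to any other): A:3, B:4, C:5, D:3, E:4, F:5, G:4, H:4, I:5.
The maximum eccentricity is 5, realized for instance by the pair I–F via I – B – D – A – H – F. So the diameter is 5.

5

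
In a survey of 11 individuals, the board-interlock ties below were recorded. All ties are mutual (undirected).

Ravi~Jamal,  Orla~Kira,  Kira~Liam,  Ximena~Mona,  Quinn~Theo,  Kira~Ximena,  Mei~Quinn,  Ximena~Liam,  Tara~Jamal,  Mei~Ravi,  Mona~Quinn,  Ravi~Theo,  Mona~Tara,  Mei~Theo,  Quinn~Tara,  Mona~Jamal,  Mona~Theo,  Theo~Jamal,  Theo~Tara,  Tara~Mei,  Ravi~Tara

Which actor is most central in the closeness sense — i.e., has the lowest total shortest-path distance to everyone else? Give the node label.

Mona

Farness (sum of distances to all others) for each node — Jamal:20, Kira:25, Liam:26, Mei:24, Mona:16, Orla:34, Quinn:20, Ravi:24, Tara:18, Theo:18, Ximena:19.
The smallest farness is 16, for Mona, so Mona has the highest closeness.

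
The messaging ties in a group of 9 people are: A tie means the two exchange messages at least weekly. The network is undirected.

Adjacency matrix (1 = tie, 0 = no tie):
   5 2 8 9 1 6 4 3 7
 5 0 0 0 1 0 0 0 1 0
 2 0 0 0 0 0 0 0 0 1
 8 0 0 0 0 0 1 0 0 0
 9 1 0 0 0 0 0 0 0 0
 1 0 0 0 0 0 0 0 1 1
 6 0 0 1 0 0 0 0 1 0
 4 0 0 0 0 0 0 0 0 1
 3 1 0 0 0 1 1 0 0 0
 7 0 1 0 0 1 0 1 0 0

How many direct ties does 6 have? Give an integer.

2

6 is directly tied to 3 and 8. That is 2 neighbors, so the degree of 6 is 2.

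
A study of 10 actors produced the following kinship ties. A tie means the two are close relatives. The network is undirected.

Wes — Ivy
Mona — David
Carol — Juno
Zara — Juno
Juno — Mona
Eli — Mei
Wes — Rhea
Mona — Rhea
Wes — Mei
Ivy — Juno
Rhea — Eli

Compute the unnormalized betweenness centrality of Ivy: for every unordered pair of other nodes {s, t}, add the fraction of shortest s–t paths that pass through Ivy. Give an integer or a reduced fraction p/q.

6

Pairs whose geodesics pass through Ivy — Wes–Zara: 1; Wes–Carol: 1; Wes–Juno: 1; Zara–Mei: 1; Carol–Mei: 1; Mei–Juno: 1.
All other pairs contribute 0.
Summing the contributions gives betweenness(Ivy) = 6.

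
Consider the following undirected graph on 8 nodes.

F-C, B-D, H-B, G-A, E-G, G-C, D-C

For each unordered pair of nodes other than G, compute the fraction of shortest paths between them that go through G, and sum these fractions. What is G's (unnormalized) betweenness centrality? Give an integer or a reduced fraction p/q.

Pairs whose geodesics pass through G — F–E: 1; F–A: 1; B–E: 1; B–A: 1; C–E: 1; C–A: 1; D–E: 1; D–A: 1; E–A: 1; E–H: 1; A–H: 1.
All other pairs contribute 0.
Summing the contributions gives betweenness(G) = 11.

11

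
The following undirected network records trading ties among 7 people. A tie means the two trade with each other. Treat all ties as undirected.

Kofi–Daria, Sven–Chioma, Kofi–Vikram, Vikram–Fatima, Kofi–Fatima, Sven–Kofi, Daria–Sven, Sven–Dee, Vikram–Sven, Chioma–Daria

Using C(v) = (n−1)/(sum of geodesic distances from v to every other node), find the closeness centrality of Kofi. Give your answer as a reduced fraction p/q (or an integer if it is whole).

3/4

Distances from Kofi: Chioma:2, Daria:1, Dee:2, Fatima:1, Sven:1, Vikram:1. Sum = 8.
n = 7, so closeness = 6/8 = 3/4.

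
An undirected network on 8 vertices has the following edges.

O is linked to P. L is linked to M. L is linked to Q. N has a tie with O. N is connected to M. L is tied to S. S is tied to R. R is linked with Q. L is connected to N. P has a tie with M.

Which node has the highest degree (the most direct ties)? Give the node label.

L

Degrees — L:4, M:3, N:3, O:2, P:2, Q:2, R:2, S:2.
The maximum is 4, attained only by L.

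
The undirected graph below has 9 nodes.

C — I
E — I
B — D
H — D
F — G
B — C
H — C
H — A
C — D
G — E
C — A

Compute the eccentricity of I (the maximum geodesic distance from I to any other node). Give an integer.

Distances from I: A:2, B:2, C:1, D:2, E:1, F:3, G:2, H:2.
The largest is 3 (to F), so the eccentricity of I is 3.

3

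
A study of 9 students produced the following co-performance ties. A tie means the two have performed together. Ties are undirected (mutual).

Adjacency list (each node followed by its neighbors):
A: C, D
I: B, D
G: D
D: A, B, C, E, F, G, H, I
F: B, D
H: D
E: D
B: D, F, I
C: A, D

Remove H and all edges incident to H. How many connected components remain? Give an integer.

1

H's neighbors (D) remain reachable from one another through other ties, so the rest of the network stays in one piece.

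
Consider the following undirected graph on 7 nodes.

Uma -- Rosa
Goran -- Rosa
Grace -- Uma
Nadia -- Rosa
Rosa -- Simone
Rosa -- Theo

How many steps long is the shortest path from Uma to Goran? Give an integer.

2

One shortest route is Uma – Rosa – Goran, which uses 2 edges, and Uma and Goran are not directly tied, so nothing shorter exists. So d(Uma,Goran) = 2.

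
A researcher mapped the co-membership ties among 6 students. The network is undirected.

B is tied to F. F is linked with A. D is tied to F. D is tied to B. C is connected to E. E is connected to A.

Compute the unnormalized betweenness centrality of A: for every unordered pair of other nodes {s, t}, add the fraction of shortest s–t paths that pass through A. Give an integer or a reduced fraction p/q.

Pairs whose geodesics pass through A — B–C: 1; B–E: 1; F–C: 1; F–E: 1; D–C: 1; D–E: 1.
All other pairs contribute 0.
Summing the contributions gives betweenness(A) = 6.

6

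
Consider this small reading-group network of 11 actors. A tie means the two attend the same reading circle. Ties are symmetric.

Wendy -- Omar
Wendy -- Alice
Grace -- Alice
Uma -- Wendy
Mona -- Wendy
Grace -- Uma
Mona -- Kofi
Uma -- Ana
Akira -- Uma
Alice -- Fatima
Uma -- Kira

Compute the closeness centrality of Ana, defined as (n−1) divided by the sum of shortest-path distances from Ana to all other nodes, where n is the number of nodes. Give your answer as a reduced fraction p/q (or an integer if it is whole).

5/13

Distances from Ana: Akira:2, Alice:3, Fatima:4, Grace:2, Kira:2, Kofi:4, Mona:3, Omar:3, Uma:1, Wendy:2. Sum = 26.
n = 11, so closeness = 10/26 = 5/13.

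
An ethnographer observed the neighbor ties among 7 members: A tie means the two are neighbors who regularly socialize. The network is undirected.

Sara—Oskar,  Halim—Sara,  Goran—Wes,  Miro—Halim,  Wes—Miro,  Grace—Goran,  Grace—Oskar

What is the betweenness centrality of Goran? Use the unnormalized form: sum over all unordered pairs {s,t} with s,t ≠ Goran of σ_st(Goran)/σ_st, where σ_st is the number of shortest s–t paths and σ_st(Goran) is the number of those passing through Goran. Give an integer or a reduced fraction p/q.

3

Pairs whose geodesics pass through Goran — Miro–Grace: 1; Wes–Grace: 1; Wes–Oskar: 1.
All other pairs contribute 0.
Summing the contributions gives betweenness(Goran) = 3.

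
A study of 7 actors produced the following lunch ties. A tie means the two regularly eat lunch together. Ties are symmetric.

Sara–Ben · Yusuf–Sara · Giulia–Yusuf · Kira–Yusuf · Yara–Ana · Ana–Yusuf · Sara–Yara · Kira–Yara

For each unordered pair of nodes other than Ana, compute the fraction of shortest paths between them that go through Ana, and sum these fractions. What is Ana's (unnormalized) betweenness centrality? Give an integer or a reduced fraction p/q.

2/3

Pairs whose geodesics pass through Ana — Yara–Yusuf: 1/3; Yara–Giulia: 1/3.
All other pairs contribute 0.
Summing the contributions gives betweenness(Ana) = 2/3.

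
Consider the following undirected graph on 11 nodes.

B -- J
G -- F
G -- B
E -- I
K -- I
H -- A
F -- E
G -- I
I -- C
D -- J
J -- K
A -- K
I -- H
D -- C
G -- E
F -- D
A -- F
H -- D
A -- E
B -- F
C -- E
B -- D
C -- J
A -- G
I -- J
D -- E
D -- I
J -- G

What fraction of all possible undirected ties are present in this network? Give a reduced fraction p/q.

28/55

There are 28 edges and 11 nodes, so the maximum possible is C(11,2) = 55.
Density = 28/55.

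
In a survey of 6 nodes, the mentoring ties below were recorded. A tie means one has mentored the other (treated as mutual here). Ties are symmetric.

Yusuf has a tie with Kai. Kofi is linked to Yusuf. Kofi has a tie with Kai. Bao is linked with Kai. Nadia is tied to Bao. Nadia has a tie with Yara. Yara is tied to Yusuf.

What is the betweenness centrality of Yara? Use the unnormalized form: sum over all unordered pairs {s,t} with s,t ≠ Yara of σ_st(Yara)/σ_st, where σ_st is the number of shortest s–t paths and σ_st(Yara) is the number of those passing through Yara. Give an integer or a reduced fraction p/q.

Pairs whose geodesics pass through Yara — Kofi–Nadia: 1/2; Yusuf–Nadia: 1.
All other pairs contribute 0.
Summing the contributions gives betweenness(Yara) = 3/2.

3/2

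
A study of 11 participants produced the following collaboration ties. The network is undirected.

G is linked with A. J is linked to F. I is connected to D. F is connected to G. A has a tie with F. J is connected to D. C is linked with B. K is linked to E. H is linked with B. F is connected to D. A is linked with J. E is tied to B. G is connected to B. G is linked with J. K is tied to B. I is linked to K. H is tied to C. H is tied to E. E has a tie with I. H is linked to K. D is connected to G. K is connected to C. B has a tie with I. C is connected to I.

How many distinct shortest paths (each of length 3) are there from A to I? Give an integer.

4

The shortest distance is 3. The length-3 paths are: A–G–B–I; A–J–D–I; A–G–D–I; A–F–D–I.
That gives 4 distinct shortest paths.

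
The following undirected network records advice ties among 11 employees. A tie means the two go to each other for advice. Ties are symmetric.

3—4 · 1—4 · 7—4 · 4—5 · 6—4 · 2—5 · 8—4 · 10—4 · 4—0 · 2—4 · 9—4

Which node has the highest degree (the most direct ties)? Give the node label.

4

Degrees — 0:1, 1:1, 2:2, 3:1, 4:10, 5:2, 6:1, 7:1, 8:1, 9:1, 10:1.
The maximum is 10, attained only by 4.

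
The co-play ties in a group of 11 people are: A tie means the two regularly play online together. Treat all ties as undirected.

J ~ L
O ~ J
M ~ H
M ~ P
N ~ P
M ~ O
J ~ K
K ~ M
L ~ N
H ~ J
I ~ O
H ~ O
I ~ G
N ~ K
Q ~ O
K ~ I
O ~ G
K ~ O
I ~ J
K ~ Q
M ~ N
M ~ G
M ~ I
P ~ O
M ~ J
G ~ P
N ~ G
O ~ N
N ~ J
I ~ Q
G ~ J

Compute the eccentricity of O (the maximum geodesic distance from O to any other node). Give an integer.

Distances from O: G:1, H:1, I:1, J:1, K:1, L:2, M:1, N:1, P:1, Q:1.
The largest is 2 (to L), so the eccentricity of O is 2.

2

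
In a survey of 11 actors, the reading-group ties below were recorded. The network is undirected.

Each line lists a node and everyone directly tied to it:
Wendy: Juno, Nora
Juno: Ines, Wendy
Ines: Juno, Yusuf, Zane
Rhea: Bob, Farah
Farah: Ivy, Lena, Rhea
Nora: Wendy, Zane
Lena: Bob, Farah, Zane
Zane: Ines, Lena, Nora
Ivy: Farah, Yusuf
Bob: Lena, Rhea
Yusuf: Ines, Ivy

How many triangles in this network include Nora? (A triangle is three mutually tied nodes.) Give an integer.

0

Nora's neighbors are Wendy and Zane, but none of them are tied to each other, so no triangle contains Nora.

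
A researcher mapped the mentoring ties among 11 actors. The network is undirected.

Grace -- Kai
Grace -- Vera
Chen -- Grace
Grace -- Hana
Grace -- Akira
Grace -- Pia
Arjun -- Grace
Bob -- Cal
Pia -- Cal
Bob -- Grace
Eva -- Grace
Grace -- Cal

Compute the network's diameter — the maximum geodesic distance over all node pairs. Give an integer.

Eccentricity of each node (its greatest distance to any other): Akira:2, Arjun:2, Bob:2, Cal:2, Chen:2, Eva:2, Grace:1, Hana:2, Kai:2, Pia:2, Vera:2.
The maximum eccentricity is 2, realized for instance by the pair Bob–Pia via Bob – Grace – Pia. So the diameter is 2.

2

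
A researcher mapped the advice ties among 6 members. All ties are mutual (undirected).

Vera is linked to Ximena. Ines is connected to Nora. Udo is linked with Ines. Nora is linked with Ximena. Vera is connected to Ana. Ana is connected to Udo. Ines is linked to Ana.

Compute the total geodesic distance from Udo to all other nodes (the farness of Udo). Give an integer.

Distances from Udo: Ana:1, Ines:1, Nora:2, Vera:2, Ximena:3.
Sum = 1 + 1 + 2 + 2 + 3 = 9.

9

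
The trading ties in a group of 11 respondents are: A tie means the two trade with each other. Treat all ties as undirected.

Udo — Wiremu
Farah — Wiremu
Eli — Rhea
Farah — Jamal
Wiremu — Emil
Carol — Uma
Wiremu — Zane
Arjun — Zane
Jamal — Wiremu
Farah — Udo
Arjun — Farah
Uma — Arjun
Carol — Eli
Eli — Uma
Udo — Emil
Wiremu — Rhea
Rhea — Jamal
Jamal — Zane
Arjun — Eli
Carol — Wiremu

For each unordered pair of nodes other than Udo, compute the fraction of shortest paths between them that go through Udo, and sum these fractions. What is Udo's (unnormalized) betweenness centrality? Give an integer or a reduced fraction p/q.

5/6

Pairs whose geodesics pass through Udo — Farah–Emil: 1/2; Arjun–Emil: 1/3.
All other pairs contribute 0.
Summing the contributions gives betweenness(Udo) = 5/6.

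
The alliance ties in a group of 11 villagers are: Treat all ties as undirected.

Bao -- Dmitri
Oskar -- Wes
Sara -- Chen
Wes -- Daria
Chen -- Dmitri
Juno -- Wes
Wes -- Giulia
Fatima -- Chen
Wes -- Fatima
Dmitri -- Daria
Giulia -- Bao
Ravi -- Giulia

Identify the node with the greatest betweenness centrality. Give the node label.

Unnormalized betweenness of each node: Bao:4, Chen:21/2, Daria:3, Dmitri:15/2, Fatima:8, Giulia:25/2, Juno:0, Oskar:0, Ravi:0, Sara:0, Wes:49/2.
Wes has the largest value, 49/2, making it the main broker — the node through which the most shortest paths run.

Wes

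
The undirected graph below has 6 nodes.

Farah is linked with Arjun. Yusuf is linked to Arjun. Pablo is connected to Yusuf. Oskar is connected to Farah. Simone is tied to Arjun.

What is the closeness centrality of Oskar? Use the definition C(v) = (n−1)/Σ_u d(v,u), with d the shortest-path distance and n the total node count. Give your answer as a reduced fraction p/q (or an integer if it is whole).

5/13

Distances from Oskar: Arjun:2, Farah:1, Pablo:4, Simone:3, Yusuf:3. Sum = 13.
n = 6, so closeness = 5/13.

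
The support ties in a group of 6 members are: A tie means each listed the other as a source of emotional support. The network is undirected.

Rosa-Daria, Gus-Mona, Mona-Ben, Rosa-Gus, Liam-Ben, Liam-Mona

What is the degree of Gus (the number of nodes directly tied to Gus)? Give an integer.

Gus is directly tied to Mona and Rosa. That is 2 neighbors, so the degree of Gus is 2.

2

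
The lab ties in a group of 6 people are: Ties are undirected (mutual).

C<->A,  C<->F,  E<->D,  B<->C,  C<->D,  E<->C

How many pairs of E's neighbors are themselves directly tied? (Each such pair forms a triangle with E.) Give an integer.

1

E's neighbors: C and D.
Neighbor pairs that are themselves tied: E–C–D. Each forms one triangle with E, for 1 in total.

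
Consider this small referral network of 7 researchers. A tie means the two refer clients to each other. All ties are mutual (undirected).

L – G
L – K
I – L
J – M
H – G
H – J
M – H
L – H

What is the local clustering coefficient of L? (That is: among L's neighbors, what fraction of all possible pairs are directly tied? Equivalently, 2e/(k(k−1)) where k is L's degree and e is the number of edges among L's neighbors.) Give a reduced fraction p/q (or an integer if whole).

L's neighbors: G, H, I, and K (k = 4).
Possible neighbor pairs: C(4,2) = 6. Edges among them: G–H → e = 1.
Clustering(L) = 1/6.

1/6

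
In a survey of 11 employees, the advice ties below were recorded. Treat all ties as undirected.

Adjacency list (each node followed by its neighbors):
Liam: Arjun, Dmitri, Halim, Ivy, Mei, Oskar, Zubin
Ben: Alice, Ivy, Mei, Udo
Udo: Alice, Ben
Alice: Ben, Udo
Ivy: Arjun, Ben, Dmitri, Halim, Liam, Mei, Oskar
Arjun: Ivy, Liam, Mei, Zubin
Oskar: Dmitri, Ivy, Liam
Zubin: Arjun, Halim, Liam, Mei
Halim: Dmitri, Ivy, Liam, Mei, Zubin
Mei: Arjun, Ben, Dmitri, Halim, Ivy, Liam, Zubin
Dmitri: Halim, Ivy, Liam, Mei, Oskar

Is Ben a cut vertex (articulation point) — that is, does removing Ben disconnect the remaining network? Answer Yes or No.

Removing Ben leaves {Alice and Udo} with no path to {Arjun, Dmitri, Halim, Ivy, Liam, Mei, Oskar, and Zubin}, so the network splits into 2 components. Ben is a cut vertex.

Yes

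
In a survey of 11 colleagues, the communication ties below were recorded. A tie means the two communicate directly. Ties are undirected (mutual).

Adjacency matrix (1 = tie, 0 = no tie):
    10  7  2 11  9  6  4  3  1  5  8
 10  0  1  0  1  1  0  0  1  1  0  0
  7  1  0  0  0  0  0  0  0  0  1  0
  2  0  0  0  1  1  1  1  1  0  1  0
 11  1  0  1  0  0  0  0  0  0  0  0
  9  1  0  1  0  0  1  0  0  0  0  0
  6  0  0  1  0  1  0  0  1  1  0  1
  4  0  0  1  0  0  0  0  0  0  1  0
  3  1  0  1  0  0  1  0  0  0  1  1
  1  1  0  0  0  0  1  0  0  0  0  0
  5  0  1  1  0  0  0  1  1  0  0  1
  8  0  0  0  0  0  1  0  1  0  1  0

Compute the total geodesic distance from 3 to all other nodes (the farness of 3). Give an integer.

15

Distances from 3: 1:2, 2:1, 4:2, 5:1, 6:1, 7:2, 8:1, 9:2, 10:1, 11:2.
Sum = 2 + 1 + 2 + 1 + 1 + 2 + 1 + 2 + 1 + 2 = 15.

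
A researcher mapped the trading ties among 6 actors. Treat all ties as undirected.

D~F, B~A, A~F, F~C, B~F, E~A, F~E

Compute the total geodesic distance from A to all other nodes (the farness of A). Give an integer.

7

Distances from A: B:1, C:2, D:2, E:1, F:1.
Sum = 1 + 2 + 2 + 1 + 1 = 7.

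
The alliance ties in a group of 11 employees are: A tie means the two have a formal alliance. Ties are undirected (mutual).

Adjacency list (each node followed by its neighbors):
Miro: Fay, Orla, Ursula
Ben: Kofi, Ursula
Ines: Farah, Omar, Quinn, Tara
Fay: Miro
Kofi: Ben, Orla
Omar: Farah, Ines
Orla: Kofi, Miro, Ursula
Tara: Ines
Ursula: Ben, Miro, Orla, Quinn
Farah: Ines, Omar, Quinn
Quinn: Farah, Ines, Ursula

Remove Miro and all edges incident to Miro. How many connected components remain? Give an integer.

2

Without Miro, the remaining ties split the others into: {Ben, Farah, Ines, Kofi, Omar, Orla, Quinn, Tara, Ursula}; {Fay}.
That's 2 separate components.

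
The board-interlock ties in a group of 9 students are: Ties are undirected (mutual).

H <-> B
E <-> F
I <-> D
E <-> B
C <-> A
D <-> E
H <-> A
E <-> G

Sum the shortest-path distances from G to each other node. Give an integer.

22

Distances from G: A:4, B:2, C:5, D:2, E:1, F:2, H:3, I:3.
Sum = 4 + 2 + 5 + 2 + 1 + 2 + 3 + 3 = 22.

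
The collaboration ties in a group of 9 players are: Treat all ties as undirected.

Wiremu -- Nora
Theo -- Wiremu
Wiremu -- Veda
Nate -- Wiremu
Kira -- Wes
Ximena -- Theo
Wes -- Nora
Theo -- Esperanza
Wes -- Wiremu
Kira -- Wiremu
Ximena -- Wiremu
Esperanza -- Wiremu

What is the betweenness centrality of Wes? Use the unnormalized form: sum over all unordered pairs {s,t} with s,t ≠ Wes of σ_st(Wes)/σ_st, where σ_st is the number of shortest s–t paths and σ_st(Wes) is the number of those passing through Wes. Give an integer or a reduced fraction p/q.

Pairs whose geodesics pass through Wes — Kira–Nora: 1/2.
All other pairs contribute 0.
Summing the contributions gives betweenness(Wes) = 1/2.

1/2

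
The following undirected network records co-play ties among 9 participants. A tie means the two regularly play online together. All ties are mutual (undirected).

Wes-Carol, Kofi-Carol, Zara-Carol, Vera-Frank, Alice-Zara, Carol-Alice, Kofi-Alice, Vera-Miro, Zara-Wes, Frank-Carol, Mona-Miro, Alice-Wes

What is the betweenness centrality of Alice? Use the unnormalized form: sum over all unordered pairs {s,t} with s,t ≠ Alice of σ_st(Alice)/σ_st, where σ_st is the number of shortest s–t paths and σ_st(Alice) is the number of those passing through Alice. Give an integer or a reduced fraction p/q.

1

Pairs whose geodesics pass through Alice — Kofi–Wes: 1/2; Kofi–Zara: 1/2.
All other pairs contribute 0.
Summing the contributions gives betweenness(Alice) = 1.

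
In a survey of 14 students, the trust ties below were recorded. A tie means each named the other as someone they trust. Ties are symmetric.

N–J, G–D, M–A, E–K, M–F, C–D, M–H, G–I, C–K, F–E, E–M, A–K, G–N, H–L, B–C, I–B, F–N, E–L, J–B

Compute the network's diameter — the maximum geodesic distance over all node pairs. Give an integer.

5

Eccentricity of each node (its greatest distance to any other): A:4, B:5, C:4, D:5, E:4, F:3, G:4, H:5, I:5, J:4, K:3, L:5, M:4, N:3.
The maximum eccentricity is 5, realized for instance by the pair L–I via L – E – F – N – G – I. So the diameter is 5.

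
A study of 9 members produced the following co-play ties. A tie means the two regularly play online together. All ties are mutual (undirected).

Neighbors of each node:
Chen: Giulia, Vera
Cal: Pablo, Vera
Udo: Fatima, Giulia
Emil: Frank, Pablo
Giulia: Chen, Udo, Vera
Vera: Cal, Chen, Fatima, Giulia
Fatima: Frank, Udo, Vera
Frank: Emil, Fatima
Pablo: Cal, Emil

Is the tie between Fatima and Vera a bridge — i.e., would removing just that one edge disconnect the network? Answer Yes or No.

Even without that edge, Fatima still reaches Vera via Fatima – Udo – Giulia – Vera, so the network stays connected. Not a bridge.

No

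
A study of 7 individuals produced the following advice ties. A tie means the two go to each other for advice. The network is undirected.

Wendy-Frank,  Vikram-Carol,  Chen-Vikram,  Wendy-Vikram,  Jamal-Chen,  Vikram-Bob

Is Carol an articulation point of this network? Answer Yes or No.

Even without Carol, every remaining node can still reach every other (the residual graph is connected), so Carol is not a cut vertex.

No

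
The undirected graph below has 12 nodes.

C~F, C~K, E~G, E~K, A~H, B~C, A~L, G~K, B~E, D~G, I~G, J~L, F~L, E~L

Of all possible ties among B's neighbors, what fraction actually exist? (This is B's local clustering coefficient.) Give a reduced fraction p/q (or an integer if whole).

B's neighbors: C and E (k = 2).
Possible neighbor pairs: C(2,2) = 1. Edges among them: none → e = 0.
Clustering(B) = 0/1.

0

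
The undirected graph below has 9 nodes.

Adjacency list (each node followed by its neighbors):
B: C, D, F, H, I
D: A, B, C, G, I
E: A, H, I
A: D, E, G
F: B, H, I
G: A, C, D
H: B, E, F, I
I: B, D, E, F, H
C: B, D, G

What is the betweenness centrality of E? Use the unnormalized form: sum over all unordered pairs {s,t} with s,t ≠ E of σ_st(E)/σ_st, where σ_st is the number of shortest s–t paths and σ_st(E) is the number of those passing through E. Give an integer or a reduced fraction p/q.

9/4

Pairs whose geodesics pass through E — A–I: 1/2; A–H: 1; A–F: 2/4; H–G: 1/4.
All other pairs contribute 0.
Summing the contributions gives betweenness(E) = 9/4.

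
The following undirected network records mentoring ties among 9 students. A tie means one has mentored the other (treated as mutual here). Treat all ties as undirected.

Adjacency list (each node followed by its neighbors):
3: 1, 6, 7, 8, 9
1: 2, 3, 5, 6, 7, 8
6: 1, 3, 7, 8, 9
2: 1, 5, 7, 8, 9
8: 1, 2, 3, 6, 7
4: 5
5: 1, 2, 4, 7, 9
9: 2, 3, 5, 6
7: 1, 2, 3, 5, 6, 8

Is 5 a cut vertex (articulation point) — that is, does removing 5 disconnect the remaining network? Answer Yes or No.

Yes

Removing 5 leaves {1, 2, 3, 6, 7, 8, and 9} with no path to {4}, so the network splits into 2 components. 5 is a cut vertex.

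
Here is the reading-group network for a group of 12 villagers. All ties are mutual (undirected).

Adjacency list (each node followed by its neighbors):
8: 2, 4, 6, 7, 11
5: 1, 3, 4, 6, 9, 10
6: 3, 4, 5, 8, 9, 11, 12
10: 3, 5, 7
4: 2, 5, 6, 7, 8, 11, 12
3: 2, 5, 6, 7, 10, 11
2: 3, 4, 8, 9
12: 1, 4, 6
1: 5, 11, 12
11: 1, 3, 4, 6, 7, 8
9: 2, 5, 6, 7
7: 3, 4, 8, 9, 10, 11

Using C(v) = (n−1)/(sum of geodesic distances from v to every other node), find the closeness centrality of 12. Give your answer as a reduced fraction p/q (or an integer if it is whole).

Distances from 12: 1:1, 2:2, 3:2, 4:1, 5:2, 6:1, 7:2, 8:2, 9:2, 10:3, 11:2. Sum = 20.
n = 12, so closeness = 11/20.

11/20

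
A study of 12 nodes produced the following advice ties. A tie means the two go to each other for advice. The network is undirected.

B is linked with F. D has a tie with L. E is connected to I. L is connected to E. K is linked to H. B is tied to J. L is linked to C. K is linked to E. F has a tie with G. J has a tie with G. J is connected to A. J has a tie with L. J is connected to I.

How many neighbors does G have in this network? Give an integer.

2

G is directly tied to F and J. That is 2 neighbors, so the degree of G is 2.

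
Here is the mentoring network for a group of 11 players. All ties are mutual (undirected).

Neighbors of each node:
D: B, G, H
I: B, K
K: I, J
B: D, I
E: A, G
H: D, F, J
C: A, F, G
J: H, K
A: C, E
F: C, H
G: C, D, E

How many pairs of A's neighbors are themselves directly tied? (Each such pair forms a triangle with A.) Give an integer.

0

A's neighbors are C and E, but none of them are tied to each other, so no triangle contains A.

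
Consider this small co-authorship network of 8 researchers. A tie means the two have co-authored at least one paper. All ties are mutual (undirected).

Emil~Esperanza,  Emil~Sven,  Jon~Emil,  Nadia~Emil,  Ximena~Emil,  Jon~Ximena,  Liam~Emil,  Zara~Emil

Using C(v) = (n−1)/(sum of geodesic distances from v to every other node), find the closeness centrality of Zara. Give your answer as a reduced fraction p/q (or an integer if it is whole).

Distances from Zara: Emil:1, Esperanza:2, Jon:2, Liam:2, Nadia:2, Sven:2, Ximena:2. Sum = 13.
n = 8, so closeness = 7/13.

7/13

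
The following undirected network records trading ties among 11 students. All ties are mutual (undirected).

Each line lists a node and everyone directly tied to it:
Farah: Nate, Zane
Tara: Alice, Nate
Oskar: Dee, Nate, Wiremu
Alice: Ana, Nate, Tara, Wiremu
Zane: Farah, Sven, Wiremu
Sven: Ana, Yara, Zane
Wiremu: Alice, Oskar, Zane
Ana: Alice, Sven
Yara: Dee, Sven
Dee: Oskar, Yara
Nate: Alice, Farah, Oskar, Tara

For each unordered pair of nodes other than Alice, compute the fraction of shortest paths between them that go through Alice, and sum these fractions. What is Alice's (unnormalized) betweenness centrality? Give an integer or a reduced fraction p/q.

17/2

Pairs whose geodesics pass through Alice — Yara–Tara: 1/2; Oskar–Ana: 2/2; Wiremu–Nate: 1/2; Wiremu–Tara: 1; Wiremu–Ana: 1; Zane–Tara: 1/2; Farah–Ana: 1/2; Nate–Ana: 1; Nate–Sven: 1/2; Tara–Ana: 1; Tara–Sven: 1.
All other pairs contribute 0.
Summing the contributions gives betweenness(Alice) = 17/2.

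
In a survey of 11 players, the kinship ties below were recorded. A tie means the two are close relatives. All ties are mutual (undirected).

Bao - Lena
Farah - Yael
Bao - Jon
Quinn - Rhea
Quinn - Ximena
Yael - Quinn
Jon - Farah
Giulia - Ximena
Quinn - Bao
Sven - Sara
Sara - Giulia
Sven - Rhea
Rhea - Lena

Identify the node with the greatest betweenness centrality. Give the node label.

Unnormalized betweenness of each node: Bao:59/6, Farah:1, Giulia:11/3, Jon:2, Lena:8/3, Quinn:23, Rhea:25/2, Sara:7/3, Sven:17/3, Ximena:25/3, Yael:6.
Quinn has the largest value, 23, making it the main broker — the node through which the most shortest paths run.

Quinn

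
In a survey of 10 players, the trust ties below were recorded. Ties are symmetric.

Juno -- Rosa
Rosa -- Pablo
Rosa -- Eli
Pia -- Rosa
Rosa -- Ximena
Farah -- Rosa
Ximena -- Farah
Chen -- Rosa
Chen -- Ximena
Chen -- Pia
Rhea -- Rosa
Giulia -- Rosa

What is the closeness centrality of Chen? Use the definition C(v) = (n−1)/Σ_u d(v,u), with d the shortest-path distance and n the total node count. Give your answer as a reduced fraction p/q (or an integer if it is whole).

3/5

Distances from Chen: Eli:2, Farah:2, Giulia:2, Juno:2, Pablo:2, Pia:1, Rhea:2, Rosa:1, Ximena:1. Sum = 15.
n = 10, so closeness = 9/15 = 3/5.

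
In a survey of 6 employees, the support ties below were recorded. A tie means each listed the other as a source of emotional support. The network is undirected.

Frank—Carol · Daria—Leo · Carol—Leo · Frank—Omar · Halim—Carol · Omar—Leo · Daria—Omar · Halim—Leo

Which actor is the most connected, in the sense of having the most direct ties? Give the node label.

Leo

Degrees — Carol:3, Daria:2, Frank:2, Halim:2, Leo:4, Omar:3.
The maximum is 4, attained only by Leo.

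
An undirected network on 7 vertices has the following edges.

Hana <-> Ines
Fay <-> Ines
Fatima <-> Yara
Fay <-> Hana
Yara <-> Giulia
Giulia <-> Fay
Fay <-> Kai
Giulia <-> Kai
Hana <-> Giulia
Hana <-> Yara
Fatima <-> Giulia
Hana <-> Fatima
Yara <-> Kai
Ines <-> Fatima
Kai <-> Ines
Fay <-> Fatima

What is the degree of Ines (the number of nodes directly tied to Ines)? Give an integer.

Ines is directly tied to Fatima, Fay, Hana, and Kai. That is 4 neighbors, so the degree of Ines is 4.

4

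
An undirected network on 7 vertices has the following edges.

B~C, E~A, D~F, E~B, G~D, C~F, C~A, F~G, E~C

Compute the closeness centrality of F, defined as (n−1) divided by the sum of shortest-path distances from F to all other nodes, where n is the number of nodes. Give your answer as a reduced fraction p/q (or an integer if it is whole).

2/3

Distances from F: A:2, B:2, C:1, D:1, E:2, G:1. Sum = 9.
n = 7, so closeness = 6/9 = 2/3.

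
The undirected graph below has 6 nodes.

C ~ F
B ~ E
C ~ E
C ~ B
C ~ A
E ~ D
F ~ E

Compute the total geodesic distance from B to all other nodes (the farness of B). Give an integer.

Distances from B: A:2, C:1, D:2, E:1, F:2.
Sum = 2 + 1 + 2 + 1 + 2 = 8.

8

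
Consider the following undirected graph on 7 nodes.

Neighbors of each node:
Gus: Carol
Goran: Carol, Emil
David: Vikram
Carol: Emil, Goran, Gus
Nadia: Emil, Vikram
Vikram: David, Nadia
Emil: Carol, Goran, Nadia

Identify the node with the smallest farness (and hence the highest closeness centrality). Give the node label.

Farness (sum of distances to all others) for each node — Carol:12, David:19, Emil:10, Goran:13, Gus:17, Nadia:11, Vikram:14.
The smallest farness is 10, for Emil, so Emil has the highest closeness.

Emil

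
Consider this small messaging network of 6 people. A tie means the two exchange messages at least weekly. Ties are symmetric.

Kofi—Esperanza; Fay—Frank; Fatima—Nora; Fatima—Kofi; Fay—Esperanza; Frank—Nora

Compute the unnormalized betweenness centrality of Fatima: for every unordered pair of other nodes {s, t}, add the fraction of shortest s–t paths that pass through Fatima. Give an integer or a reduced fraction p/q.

2

Pairs whose geodesics pass through Fatima — Kofi–Nora: 1; Kofi–Frank: 1/2; Nora–Esperanza: 1/2.
All other pairs contribute 0.
Summing the contributions gives betweenness(Fatima) = 2.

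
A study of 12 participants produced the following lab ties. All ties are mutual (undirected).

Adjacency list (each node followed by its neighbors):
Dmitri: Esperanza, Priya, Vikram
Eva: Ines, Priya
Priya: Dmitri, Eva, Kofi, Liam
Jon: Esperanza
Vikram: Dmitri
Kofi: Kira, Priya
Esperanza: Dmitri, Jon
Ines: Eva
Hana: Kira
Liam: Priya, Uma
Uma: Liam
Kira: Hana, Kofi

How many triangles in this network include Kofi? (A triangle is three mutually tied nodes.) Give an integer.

Kofi's neighbors are Kira and Priya, but none of them are tied to each other, so no triangle contains Kofi.

0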